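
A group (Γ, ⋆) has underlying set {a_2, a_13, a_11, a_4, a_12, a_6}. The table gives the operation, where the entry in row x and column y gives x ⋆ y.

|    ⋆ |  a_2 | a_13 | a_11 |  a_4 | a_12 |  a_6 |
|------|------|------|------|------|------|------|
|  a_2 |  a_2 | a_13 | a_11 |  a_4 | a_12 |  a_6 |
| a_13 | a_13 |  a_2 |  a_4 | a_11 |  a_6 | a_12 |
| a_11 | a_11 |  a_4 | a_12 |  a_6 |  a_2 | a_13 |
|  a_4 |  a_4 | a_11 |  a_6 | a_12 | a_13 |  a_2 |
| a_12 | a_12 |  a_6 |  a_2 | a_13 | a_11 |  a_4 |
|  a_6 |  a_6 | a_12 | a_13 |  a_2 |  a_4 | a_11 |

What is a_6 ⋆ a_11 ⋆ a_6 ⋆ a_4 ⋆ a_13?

a_2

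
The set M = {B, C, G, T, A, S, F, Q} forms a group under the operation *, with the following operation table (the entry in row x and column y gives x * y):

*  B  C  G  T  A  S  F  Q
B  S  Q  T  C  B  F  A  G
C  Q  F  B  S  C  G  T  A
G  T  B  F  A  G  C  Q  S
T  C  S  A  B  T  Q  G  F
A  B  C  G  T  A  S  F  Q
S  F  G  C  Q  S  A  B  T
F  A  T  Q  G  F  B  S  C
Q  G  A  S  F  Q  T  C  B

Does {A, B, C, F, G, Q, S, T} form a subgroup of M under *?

{A, B, C, F, G, Q, S, T} contains the identity A.
Checking products: every product of two elements of {A, B, C, F, G, Q, S, T} (read from the table) lies in {A, B, C, F, G, Q, S, T}, so the set is closed.
In a finite group, a nonempty closed subset is a subgroup. So {A, B, C, F, G, Q, S, T} ≤ M.

Yes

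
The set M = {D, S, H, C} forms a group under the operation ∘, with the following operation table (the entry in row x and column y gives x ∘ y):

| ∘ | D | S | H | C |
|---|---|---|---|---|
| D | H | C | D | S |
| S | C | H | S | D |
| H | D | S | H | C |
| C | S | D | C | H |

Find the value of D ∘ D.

H

Read row D, column D: D ∘ D = H.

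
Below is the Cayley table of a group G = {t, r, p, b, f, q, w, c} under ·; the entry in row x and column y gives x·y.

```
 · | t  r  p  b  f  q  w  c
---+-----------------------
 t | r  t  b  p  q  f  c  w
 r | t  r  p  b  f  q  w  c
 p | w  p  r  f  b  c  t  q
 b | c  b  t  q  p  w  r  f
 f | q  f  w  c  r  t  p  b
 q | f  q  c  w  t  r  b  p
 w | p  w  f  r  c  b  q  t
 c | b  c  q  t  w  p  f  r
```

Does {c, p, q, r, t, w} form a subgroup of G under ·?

q·w = b, which is not in {c, p, q, r, t, w}.
The subset is not closed under ·, so it is not a subgroup.

No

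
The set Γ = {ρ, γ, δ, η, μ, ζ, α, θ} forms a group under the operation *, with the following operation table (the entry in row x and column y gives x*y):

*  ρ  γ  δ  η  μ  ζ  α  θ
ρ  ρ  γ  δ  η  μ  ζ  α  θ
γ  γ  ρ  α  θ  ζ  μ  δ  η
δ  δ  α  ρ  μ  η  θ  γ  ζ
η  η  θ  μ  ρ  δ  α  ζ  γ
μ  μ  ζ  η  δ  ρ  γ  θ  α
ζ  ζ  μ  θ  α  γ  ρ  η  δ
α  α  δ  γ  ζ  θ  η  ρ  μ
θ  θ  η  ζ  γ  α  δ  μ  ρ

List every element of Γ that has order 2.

Identity is ρ. Compute the order of each non-identity element by repeated multiplication:
  γ: γ → ρ  (order 2)
  δ: δ → ρ  (order 2)
  η: η → ρ  (order 2)
  μ: μ → ρ  (order 2)
  ζ: ζ → ρ  (order 2)
  α: α → ρ  (order 2)
  θ: θ → ρ  (order 2)
Elements of order 2: {α, γ, δ, ζ, η, θ, μ}.
(Structurally, Γ here is isomorphic to the elementary abelian group (Z_2)^3.)

{α, γ, δ, ζ, η, θ, μ}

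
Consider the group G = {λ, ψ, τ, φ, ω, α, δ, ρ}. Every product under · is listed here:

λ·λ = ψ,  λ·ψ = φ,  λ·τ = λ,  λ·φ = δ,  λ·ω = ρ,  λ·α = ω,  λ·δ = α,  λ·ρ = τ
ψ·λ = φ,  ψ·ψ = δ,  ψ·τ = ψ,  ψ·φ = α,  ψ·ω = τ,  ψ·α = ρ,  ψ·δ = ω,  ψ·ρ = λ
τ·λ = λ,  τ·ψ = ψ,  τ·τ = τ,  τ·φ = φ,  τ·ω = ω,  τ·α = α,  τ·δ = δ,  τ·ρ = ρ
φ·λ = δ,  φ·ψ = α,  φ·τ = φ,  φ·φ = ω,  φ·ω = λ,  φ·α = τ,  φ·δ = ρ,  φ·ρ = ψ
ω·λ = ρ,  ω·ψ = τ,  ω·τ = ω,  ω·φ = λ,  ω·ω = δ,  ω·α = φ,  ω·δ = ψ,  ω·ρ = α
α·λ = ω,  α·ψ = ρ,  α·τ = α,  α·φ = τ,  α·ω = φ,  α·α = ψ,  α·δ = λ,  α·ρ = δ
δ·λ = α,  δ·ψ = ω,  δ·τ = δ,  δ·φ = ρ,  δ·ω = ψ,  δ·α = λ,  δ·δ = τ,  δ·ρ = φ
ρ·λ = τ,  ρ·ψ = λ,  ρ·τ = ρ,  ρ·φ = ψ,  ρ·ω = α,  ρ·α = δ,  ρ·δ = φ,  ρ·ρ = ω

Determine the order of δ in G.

The identity element is τ (its row matches the header).
δ^1 = δ
δ^2 = δ·δ = τ
The first power of δ equal to the identity is δ^2, so ord(δ) = 2.
(Structurally, G here is isomorphic to the cyclic group Z_8.)

2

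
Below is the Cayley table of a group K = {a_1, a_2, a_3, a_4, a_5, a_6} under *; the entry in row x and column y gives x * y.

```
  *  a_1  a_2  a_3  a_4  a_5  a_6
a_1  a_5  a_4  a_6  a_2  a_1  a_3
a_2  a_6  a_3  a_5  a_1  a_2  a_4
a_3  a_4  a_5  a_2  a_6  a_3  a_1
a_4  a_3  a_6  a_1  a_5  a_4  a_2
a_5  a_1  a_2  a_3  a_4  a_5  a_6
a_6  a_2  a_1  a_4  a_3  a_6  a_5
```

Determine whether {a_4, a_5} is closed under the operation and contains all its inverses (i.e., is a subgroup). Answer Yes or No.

{a_4, a_5} contains the identity a_5.
Checking products: every product of two elements of {a_4, a_5} (read from the table) lies in {a_4, a_5}, so the set is closed.
In a finite group, a nonempty closed subset is a subgroup. So {a_4, a_5} ≤ K.

Yes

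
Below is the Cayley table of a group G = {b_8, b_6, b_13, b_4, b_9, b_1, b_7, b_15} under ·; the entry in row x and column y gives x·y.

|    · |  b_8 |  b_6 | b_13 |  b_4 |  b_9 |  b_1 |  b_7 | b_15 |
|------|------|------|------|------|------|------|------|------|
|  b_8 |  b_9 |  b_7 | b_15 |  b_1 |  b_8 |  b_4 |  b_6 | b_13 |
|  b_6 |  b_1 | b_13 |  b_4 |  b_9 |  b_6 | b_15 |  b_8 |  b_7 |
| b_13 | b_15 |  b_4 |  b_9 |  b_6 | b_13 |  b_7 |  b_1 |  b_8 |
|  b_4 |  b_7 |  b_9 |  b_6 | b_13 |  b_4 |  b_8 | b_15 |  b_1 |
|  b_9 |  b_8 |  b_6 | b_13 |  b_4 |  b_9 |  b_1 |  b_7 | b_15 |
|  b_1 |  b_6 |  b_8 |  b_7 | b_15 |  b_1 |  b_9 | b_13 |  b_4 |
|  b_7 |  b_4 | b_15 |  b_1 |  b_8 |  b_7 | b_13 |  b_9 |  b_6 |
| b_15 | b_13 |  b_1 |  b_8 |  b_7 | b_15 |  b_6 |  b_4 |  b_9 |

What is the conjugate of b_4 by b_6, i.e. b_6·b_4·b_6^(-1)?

b_4

The identity is b_9. In row b_6, the entry b_9 sits in column b_4, so b_6^(-1) = b_4.
b_6·b_4 = b_9
b_9·b_4 = b_4
(Structurally, G here is isomorphic to the dihedral group D_4.)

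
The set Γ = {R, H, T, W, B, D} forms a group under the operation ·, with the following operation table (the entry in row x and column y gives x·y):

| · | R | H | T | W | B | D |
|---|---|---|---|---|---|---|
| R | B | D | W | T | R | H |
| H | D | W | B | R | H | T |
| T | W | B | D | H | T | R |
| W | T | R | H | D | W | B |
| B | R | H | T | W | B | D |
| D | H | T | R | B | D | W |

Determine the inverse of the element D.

First locate the identity: row B matches the header, so B is the identity.
Scan row D for B: D·W = B. Hence D^(-1) = W.

W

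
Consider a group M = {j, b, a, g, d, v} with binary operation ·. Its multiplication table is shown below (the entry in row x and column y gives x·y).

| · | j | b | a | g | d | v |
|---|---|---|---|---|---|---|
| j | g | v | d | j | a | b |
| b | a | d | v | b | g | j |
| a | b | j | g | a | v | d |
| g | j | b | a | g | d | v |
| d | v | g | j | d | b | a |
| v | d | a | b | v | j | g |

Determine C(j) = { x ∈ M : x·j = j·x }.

Compare row j with column j entry by entry.
d·j = v but j·d = a, so d does not.
Collecting the elements that commute with j: C(j) = {g, j}.

{g, j}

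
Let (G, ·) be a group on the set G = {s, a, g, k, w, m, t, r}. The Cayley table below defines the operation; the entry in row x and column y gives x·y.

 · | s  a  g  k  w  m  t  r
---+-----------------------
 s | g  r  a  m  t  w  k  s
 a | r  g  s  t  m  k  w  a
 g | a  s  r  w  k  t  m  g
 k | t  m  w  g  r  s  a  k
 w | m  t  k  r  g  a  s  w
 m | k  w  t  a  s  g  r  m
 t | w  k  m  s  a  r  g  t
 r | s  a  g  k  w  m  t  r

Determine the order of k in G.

The identity element is r (its row matches the header).
k^1 = k
k^2 = k·k = g
k^3 = g·k = w
k^4 = w·k = r
The first power of k equal to the identity is k^4, so ord(k) = 4.

4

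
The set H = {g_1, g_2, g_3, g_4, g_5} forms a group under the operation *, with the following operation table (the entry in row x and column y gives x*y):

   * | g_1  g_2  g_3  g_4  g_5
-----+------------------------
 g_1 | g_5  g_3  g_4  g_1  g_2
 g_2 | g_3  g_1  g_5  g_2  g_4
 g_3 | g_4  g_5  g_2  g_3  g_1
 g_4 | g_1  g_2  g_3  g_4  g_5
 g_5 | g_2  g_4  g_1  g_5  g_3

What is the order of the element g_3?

5

The identity element is g_4 (its row matches the header).
g_3^1 = g_3
g_3^2 = g_3*g_3 = g_2
g_3^3 = g_2*g_3 = g_5
g_3^4 = g_5*g_3 = g_1
g_3^5 = g_1*g_3 = g_4
The first power of g_3 equal to the identity is g_3^5, so ord(g_3) = 5.
(Structurally, H here is isomorphic to the cyclic group Z_5.)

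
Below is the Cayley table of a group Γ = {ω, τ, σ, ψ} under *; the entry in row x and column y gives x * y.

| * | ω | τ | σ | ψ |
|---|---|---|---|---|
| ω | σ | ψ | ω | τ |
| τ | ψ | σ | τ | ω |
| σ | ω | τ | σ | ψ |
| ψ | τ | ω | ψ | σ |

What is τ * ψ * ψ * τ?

τ * ψ = ω
ω * ψ = τ
τ * τ = σ
(Structurally, Γ here is isomorphic to the Klein four-group V_4.)

σ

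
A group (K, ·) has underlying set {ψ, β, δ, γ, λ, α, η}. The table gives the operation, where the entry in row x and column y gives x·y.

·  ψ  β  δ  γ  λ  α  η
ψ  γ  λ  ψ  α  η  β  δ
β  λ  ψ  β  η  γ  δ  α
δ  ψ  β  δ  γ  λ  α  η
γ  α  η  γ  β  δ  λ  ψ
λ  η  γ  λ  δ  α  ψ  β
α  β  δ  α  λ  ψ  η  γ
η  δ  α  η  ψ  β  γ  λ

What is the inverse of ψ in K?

η

First locate the identity: row δ matches the header, so δ is the identity.
Scan row ψ for δ: ψ·η = δ. Hence ψ^(-1) = η.
(Structurally, K here is isomorphic to the cyclic group Z_7.)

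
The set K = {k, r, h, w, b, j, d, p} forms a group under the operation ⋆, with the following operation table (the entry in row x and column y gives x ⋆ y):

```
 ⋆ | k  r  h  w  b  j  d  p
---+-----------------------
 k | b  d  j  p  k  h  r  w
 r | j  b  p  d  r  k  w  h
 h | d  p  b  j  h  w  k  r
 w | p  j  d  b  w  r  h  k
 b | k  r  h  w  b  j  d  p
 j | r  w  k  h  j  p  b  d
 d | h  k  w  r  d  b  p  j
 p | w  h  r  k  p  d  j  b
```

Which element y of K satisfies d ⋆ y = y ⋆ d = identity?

First locate the identity: row b matches the header, so b is the identity.
Scan row d for b: d ⋆ j = b. Hence d^(-1) = j.
(Structurally, K here is isomorphic to the dihedral group D_4.)

j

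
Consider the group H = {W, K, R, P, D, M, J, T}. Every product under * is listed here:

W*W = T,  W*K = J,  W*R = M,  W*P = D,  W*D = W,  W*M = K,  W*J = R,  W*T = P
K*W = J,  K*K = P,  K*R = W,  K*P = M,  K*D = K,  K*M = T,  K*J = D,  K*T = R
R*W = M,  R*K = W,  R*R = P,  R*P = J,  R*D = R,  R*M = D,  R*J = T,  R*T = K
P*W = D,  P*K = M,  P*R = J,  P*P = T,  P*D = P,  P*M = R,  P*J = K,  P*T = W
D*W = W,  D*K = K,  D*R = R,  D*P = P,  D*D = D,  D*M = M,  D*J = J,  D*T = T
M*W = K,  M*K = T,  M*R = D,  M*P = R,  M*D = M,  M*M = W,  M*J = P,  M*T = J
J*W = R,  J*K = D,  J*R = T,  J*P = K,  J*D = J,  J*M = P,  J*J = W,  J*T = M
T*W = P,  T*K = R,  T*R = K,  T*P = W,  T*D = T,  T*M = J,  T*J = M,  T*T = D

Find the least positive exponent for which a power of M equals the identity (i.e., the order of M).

The identity element is D (its row matches the header).
M^1 = M
M^2 = M * M = W
M^3 = W * M = K
M^4 = K * M = T
M^5 = T * M = J
M^6 = J * M = P
M^7 = P * M = R
M^8 = R * M = D
The first power of M equal to the identity is M^8, so ord(M) = 8.

8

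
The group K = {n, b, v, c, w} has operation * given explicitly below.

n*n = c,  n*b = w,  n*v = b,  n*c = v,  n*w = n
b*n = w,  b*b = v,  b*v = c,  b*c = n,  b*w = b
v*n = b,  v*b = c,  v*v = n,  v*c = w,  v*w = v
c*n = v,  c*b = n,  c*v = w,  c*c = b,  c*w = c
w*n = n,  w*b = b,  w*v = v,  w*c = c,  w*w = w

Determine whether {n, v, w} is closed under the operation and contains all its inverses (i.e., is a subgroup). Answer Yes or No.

No

v * n = b, which is not in {n, v, w}.
The subset is not closed under *, so it is not a subgroup.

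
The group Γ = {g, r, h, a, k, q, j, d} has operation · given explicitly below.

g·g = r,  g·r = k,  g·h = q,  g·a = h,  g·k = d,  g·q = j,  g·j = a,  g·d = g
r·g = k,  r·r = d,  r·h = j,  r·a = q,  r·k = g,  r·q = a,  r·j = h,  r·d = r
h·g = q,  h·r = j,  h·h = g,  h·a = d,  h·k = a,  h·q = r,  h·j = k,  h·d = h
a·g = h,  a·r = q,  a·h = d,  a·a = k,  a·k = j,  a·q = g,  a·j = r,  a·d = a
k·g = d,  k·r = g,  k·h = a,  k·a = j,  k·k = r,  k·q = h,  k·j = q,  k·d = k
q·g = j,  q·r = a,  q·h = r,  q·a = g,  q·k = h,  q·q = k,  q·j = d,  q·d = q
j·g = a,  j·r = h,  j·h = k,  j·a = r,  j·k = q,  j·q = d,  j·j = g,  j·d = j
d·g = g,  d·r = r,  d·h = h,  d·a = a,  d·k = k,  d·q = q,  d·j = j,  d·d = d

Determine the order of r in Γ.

The identity element is d (its row matches the header).
r^1 = r
r^2 = r·r = d
The first power of r equal to the identity is r^2, so ord(r) = 2.
(Structurally, Γ here is isomorphic to the cyclic group Z_8.)

2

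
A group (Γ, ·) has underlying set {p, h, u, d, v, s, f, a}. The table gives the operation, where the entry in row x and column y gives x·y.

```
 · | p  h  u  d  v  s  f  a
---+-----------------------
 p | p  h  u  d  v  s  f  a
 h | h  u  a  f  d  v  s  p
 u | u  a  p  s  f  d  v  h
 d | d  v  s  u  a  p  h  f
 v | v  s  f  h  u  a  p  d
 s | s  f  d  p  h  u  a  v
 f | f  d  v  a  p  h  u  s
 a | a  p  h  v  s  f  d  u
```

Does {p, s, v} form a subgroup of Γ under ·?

v·v = u, which is not in {p, s, v}.
The subset is not closed under ·, so it is not a subgroup.

No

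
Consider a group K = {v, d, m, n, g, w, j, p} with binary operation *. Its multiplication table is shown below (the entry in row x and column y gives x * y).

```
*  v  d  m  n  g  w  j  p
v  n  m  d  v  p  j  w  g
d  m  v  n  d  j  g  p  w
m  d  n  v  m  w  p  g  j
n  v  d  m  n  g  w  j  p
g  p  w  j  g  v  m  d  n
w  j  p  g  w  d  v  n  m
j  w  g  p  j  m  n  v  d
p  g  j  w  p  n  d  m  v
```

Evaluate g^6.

g^1 = g
g^2 = g * g = v
g^3 = v * g = p
g^4 = p * g = n
g^5 = n * g = g
g^6 = g * g = v

v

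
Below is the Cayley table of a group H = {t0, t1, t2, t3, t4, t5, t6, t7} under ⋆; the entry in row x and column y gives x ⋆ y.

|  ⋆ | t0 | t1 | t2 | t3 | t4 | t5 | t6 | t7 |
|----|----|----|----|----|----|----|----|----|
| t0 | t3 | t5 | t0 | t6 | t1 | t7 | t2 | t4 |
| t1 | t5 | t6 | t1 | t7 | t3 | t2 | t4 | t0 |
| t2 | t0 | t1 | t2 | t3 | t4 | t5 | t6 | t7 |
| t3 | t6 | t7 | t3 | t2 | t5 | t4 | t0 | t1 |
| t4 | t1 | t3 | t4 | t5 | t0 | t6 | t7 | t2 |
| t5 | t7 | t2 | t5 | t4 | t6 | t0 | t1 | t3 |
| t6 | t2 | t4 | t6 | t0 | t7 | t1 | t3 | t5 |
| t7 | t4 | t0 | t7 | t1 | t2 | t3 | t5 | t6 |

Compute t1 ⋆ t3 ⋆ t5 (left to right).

t1 ⋆ t3 = t7
t7 ⋆ t5 = t3
(Structurally, H here is isomorphic to the cyclic group Z_8.)

t3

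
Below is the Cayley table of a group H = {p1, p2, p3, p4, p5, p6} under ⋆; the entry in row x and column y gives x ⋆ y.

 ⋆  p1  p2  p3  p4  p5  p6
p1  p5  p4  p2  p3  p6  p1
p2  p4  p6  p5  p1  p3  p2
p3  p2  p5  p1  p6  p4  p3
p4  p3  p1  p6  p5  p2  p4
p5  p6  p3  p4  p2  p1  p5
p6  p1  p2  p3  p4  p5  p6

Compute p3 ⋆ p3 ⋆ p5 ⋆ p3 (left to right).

p3 ⋆ p3 = p1
p1 ⋆ p5 = p6
p6 ⋆ p3 = p3
(Structurally, H here is isomorphic to the cyclic group Z_6.)

p3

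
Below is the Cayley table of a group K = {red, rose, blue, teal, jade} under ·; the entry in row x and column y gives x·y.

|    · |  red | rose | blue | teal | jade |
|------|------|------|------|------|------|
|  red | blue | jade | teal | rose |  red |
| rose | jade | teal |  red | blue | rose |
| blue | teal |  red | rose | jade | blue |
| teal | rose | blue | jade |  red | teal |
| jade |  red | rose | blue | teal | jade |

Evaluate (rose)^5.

jade

rose^1 = rose
rose^2 = rose·rose = teal
rose^3 = teal·rose = blue
rose^4 = blue·rose = red
rose^5 = red·rose = jade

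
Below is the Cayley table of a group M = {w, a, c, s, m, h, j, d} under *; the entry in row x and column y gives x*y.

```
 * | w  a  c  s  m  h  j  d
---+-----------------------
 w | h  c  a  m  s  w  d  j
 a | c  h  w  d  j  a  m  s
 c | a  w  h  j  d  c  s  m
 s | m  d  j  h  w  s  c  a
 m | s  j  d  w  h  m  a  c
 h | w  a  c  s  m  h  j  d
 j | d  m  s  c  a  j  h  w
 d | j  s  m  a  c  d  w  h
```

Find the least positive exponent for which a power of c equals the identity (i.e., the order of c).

2

The identity element is h (its row matches the header).
c^1 = c
c^2 = c*c = h
The first power of c equal to the identity is c^2, so ord(c) = 2.
(Structurally, M here is isomorphic to the elementary abelian group (Z_2)^3.)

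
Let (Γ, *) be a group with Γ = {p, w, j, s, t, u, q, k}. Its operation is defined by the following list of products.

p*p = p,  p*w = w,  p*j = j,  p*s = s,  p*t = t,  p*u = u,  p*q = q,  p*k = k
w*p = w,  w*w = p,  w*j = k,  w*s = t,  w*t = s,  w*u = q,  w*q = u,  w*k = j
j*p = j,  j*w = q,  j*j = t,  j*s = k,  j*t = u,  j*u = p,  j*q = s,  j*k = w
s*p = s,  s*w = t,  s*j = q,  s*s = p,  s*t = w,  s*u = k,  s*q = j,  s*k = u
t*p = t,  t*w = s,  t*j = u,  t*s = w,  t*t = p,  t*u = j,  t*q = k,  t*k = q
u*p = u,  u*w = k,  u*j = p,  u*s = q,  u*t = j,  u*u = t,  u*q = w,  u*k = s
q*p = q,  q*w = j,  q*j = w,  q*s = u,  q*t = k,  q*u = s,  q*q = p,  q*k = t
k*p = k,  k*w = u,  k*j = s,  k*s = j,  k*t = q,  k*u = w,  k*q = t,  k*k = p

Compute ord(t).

The identity element is p (its row matches the header).
t^1 = t
t^2 = t * t = p
The first power of t equal to the identity is t^2, so ord(t) = 2.
(Structurally, Γ here is isomorphic to the dihedral group D_4.)

2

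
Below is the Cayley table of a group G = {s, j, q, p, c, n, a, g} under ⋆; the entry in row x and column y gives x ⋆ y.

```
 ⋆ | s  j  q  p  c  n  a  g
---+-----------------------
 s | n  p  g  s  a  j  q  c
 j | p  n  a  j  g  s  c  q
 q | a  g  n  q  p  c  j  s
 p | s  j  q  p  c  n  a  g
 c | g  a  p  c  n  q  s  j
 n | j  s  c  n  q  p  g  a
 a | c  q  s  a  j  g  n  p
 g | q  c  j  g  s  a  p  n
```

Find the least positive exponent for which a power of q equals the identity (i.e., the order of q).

4

The identity element is p (its row matches the header).
q^1 = q
q^2 = q ⋆ q = n
q^3 = n ⋆ q = c
q^4 = c ⋆ q = p
The first power of q equal to the identity is q^4, so ord(q) = 4.
(Structurally, G here is isomorphic to the quaternion group Q_8.)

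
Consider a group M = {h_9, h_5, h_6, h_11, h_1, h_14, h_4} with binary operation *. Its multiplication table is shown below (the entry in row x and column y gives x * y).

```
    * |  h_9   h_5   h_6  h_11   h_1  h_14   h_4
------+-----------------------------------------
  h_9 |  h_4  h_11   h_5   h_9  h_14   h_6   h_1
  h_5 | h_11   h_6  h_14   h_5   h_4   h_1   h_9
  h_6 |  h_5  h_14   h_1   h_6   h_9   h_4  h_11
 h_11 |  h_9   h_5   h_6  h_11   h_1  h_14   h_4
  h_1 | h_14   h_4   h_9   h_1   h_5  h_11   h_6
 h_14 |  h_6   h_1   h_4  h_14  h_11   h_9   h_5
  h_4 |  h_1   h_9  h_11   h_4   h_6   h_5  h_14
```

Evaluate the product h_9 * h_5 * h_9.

h_9

h_9 * h_5 = h_11
h_11 * h_9 = h_9
(Structurally, M here is isomorphic to the cyclic group Z_7.)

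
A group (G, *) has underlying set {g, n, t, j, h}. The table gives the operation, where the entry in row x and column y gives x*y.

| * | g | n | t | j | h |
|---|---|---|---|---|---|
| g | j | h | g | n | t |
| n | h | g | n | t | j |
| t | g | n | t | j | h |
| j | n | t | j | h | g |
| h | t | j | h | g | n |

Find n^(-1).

First locate the identity: row t matches the header, so t is the identity.
Scan row n for t: n*j = t. Hence n^(-1) = j.

j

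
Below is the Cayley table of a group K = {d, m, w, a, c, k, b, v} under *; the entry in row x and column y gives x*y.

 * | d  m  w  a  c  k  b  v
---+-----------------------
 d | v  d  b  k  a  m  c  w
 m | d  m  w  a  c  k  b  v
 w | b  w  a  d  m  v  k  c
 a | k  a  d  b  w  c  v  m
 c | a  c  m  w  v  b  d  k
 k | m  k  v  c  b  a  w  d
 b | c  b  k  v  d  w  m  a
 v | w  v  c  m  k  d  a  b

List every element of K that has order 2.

Identity is m. Compute the order of each non-identity element by repeated multiplication:
  d: d → v → w → b → c → a → k → m  (order 8)
  w: w → a → d → b → k → v → c → m  (order 8)
  a: a → b → v → m  (order 4)
  c: c → v → k → b → d → a → w → m  (order 8)
  k: k → a → c → b → w → v → d → m  (order 8)
  b: b → m  (order 2)
  v: v → b → a → m  (order 4)
Elements of order 2: {b}.

{b}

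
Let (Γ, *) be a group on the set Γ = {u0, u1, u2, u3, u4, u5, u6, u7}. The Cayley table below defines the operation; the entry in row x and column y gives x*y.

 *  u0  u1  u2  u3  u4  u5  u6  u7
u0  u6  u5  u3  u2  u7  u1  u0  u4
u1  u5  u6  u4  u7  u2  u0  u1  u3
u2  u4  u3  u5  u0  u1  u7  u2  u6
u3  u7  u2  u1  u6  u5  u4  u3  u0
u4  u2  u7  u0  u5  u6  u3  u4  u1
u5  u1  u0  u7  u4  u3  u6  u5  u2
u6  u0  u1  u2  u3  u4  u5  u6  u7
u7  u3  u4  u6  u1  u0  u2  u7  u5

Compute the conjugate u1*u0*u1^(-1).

The identity is u6. In row u1, the entry u6 sits in column u1, so u1^(-1) = u1.
u1*u0 = u5
u5*u1 = u0

u0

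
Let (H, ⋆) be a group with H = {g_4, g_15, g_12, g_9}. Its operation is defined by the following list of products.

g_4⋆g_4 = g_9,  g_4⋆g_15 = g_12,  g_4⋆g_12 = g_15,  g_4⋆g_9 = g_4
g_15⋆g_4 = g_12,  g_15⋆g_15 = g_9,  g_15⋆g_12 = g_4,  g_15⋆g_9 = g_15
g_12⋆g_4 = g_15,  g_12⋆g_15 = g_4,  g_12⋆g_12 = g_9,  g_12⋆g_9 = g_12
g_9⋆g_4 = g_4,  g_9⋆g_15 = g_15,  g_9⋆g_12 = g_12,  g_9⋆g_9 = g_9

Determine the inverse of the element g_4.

First locate the identity: row g_9 matches the header, so g_9 is the identity.
Scan row g_4 for g_9: g_4 ⋆ g_4 = g_9. Hence g_4^(-1) = g_4.

g_4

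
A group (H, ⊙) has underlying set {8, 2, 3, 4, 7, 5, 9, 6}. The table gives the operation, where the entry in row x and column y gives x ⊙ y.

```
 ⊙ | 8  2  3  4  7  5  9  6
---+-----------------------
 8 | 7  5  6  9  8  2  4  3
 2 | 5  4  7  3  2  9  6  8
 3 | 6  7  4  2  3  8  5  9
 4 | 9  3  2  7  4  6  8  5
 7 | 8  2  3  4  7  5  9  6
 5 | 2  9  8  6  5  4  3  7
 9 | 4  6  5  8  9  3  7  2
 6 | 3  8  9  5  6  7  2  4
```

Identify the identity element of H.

The identity e satisfies e ⊙ x = x for all x, so its row in the table reproduces the column headers.
Row 7 reads: 8, 2, 3, 4, 7, 5, 9, 6 — exactly the header order. So 7 is the identity.
(Structurally, H here is isomorphic to Z_2 x Z_4.)

7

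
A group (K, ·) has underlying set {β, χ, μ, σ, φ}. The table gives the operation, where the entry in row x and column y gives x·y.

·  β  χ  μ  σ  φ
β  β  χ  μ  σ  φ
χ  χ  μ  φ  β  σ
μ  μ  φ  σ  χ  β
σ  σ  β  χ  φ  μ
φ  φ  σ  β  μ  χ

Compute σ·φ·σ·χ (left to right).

μ

σ·φ = μ
μ·σ = χ
χ·χ = μ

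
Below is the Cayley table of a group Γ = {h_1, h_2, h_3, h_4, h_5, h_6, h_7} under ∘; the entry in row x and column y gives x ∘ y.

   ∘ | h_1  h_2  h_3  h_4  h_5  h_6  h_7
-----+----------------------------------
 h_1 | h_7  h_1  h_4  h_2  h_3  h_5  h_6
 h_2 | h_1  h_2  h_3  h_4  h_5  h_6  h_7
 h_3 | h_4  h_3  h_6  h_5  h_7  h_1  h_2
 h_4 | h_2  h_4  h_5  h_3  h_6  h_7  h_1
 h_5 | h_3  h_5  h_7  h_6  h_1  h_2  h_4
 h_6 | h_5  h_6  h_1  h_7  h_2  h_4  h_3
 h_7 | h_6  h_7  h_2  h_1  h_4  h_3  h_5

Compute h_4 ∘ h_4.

Read row h_4, column h_4: h_4 ∘ h_4 = h_3.
(Structurally, Γ here is isomorphic to the cyclic group Z_7.)

h_3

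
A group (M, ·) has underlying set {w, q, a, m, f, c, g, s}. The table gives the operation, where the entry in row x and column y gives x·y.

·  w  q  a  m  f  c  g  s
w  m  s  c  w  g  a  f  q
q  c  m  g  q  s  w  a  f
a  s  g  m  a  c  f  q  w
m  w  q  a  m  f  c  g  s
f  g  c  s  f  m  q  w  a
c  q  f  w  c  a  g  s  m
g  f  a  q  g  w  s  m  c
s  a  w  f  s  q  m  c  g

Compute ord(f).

The identity element is m (its row matches the header).
f^1 = f
f^2 = f·f = m
The first power of f equal to the identity is f^2, so ord(f) = 2.

2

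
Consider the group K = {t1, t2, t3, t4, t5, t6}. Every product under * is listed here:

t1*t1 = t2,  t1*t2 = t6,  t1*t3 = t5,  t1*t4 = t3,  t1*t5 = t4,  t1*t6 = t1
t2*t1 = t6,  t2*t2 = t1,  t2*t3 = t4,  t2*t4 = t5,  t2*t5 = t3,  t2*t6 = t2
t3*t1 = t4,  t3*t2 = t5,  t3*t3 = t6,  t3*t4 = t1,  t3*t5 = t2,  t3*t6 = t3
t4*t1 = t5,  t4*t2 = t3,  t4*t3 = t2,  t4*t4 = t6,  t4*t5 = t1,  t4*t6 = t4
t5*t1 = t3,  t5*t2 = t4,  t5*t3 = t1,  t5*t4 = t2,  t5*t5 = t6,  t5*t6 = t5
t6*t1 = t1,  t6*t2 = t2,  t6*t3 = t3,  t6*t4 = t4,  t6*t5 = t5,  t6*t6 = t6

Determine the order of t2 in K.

3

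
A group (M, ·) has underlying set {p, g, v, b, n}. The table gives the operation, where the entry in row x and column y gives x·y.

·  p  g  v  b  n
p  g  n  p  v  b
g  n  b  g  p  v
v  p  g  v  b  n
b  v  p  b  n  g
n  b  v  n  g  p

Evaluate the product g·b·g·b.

g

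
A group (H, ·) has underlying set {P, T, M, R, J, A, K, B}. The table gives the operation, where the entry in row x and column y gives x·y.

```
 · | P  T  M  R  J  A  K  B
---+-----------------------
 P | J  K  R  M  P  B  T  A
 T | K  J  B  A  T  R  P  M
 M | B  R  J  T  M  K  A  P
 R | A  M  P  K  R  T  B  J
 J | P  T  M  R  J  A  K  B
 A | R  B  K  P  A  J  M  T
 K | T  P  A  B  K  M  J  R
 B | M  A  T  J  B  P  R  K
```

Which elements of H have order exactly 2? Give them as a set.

{A, K, M, P, T}

Identity is J. Compute the order of each non-identity element by repeated multiplication:
  P: P → J  (order 2)
  T: T → J  (order 2)
  M: M → J  (order 2)
  R: R → K → B → J  (order 4)
  A: A → J  (order 2)
  K: K → J  (order 2)
  B: B → K → R → J  (order 4)
Elements of order 2: {A, K, M, P, T}.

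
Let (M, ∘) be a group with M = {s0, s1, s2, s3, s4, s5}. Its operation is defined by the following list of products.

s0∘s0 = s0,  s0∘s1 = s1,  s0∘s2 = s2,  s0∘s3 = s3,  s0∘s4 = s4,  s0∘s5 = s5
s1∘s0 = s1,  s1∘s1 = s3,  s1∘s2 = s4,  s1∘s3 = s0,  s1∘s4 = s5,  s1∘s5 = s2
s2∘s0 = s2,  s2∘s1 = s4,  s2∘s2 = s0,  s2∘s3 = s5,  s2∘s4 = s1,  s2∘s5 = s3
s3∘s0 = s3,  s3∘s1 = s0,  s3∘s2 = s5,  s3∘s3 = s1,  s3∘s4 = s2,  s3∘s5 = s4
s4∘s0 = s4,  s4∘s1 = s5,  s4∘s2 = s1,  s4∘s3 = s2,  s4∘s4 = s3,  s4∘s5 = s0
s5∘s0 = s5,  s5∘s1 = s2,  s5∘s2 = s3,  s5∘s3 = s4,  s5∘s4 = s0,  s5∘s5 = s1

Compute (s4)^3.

s2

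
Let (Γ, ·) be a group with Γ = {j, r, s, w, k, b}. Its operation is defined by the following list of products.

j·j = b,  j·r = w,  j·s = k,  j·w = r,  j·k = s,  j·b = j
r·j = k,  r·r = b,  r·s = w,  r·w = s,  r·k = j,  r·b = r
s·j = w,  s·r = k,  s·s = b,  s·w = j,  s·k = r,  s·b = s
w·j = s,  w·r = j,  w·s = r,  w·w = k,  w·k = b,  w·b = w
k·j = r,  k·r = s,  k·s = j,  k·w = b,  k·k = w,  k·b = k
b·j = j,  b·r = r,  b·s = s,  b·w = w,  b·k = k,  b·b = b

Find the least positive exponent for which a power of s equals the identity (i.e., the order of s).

2

The identity element is b (its row matches the header).
s^1 = s
s^2 = s·s = b
The first power of s equal to the identity is s^2, so ord(s) = 2.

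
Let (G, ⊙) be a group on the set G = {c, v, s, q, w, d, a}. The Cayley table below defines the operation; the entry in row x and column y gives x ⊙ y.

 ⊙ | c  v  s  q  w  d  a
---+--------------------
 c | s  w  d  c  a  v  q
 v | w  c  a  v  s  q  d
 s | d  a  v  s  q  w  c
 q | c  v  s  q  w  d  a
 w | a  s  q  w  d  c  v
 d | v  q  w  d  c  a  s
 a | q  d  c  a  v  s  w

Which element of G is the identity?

The identity e satisfies e ⊙ x = x for all x, so its row in the table reproduces the column headers.
Row q reads: c, v, s, q, w, d, a — exactly the header order. So q is the identity.
(Structurally, G here is isomorphic to the cyclic group Z_7.)

q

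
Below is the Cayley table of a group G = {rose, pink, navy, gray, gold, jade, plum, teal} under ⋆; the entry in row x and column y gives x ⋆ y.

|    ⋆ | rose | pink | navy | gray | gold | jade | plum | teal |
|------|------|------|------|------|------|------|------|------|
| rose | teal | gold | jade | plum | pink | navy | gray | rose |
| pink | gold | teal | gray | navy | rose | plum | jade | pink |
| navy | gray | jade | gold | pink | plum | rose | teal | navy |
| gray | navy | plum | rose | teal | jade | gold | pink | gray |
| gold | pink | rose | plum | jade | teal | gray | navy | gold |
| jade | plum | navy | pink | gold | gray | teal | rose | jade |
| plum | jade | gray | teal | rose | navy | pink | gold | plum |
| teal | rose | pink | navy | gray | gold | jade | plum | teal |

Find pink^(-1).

pink

First locate the identity: row teal matches the header, so teal is the identity.
Scan row pink for teal: pink ⋆ pink = teal. Hence pink^(-1) = pink.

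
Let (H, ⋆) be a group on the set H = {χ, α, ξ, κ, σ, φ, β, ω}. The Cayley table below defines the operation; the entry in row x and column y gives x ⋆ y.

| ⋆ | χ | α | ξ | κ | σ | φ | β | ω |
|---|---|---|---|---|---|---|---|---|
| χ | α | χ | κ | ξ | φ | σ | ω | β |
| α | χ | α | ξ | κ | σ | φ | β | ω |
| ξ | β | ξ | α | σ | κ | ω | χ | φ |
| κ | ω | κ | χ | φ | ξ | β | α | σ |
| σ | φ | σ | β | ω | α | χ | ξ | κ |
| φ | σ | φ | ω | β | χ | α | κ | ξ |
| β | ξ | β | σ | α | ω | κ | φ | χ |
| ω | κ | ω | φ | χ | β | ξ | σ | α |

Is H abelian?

β ⋆ σ = ω but σ ⋆ β = ξ.
Since β and σ do not commute, H is not abelian.

No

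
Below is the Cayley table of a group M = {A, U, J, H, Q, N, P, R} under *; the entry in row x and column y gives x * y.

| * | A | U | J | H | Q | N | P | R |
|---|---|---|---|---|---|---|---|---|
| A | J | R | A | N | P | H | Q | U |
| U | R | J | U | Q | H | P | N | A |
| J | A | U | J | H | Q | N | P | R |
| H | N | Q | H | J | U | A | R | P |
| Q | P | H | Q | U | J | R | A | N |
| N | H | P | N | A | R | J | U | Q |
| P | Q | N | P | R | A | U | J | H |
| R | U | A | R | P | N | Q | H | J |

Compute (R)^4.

R^1 = R
R^2 = R * R = J
R^3 = J * R = R
R^4 = R * R = J

J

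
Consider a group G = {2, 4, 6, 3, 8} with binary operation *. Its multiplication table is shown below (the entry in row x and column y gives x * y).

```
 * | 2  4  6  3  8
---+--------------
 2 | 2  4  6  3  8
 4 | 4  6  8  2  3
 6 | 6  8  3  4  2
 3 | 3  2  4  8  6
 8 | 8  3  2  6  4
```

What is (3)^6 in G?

3

3^1 = 3
3^2 = 3 * 3 = 8
3^3 = 8 * 3 = 6
3^4 = 6 * 3 = 4
3^5 = 4 * 3 = 2
3^6 = 2 * 3 = 3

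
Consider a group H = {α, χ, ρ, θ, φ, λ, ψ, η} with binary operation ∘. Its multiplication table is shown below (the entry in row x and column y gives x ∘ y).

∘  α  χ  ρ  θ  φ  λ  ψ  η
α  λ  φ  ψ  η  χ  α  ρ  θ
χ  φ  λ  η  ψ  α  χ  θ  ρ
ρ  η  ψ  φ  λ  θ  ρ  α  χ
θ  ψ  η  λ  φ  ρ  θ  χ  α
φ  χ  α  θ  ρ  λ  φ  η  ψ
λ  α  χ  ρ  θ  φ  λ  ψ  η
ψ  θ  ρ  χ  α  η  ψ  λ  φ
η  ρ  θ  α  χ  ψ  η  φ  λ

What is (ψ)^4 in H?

ψ^1 = ψ
ψ^2 = ψ ∘ ψ = λ
ψ^3 = λ ∘ ψ = ψ
ψ^4 = ψ ∘ ψ = λ

λ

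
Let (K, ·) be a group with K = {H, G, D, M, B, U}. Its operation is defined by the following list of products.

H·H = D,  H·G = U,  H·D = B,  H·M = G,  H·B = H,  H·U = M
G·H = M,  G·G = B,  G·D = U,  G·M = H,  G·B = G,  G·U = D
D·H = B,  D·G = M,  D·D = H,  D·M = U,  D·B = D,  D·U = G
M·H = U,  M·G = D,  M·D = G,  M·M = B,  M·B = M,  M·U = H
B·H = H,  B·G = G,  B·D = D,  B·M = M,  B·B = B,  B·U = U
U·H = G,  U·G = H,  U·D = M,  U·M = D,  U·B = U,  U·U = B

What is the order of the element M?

2

The identity element is B (its row matches the header).
M^1 = M
M^2 = M·M = B
The first power of M equal to the identity is M^2, so ord(M) = 2.
(Structurally, K here is isomorphic to the symmetric group S_3.)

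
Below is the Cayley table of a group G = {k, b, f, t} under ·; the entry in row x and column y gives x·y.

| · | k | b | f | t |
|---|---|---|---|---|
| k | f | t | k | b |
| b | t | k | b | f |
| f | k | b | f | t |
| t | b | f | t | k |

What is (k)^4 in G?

f

k^1 = k
k^2 = k·k = f
k^3 = f·k = k
k^4 = k·k = f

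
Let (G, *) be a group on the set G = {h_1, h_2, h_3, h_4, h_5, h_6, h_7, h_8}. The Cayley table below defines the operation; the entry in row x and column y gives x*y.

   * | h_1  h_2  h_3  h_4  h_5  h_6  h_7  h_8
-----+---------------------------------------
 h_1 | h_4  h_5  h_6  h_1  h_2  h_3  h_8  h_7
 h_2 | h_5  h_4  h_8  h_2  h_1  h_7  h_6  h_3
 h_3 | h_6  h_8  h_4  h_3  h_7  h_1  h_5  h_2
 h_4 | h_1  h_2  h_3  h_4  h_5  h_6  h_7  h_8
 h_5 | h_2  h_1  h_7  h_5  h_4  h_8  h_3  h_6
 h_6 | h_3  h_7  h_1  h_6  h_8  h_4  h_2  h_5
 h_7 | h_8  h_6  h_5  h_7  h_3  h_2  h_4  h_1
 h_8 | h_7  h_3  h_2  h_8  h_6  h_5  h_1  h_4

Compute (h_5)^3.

h_5^1 = h_5
h_5^2 = h_5*h_5 = h_4
h_5^3 = h_4*h_5 = h_5

h_5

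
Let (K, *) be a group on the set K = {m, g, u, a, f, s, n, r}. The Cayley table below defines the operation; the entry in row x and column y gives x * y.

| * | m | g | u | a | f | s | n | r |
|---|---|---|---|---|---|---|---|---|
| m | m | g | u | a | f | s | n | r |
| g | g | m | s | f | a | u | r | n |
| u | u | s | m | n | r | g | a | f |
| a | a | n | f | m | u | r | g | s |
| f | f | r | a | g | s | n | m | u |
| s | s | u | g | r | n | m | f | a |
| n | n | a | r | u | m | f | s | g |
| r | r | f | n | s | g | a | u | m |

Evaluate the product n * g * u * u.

a

n * g = a
a * u = f
f * u = a
(Structurally, K here is isomorphic to the dihedral group D_4.)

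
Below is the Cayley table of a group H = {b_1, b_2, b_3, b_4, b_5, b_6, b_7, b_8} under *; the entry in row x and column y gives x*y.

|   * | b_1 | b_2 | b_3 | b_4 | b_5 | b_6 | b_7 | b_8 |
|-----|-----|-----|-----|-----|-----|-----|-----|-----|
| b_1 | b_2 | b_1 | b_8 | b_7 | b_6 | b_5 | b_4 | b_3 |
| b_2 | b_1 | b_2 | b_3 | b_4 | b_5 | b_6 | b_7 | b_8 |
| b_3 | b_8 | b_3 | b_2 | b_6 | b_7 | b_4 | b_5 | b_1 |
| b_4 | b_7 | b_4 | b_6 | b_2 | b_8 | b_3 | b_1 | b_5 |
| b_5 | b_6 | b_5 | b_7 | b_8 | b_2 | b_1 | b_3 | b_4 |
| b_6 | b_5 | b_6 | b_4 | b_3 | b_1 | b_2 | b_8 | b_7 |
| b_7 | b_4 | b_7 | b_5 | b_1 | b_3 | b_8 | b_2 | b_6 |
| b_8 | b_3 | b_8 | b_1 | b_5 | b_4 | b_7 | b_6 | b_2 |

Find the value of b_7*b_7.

Read row b_7, column b_7: b_7*b_7 = b_2.
(Structurally, H here is isomorphic to the elementary abelian group (Z_2)^3.)

b_2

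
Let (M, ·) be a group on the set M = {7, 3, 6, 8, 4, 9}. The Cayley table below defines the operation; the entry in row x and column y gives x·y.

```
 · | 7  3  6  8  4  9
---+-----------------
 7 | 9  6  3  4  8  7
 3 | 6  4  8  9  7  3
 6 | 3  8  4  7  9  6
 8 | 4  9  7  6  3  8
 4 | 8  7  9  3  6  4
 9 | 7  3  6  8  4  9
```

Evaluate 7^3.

7

7^1 = 7
7^2 = 7·7 = 9
7^3 = 9·7 = 7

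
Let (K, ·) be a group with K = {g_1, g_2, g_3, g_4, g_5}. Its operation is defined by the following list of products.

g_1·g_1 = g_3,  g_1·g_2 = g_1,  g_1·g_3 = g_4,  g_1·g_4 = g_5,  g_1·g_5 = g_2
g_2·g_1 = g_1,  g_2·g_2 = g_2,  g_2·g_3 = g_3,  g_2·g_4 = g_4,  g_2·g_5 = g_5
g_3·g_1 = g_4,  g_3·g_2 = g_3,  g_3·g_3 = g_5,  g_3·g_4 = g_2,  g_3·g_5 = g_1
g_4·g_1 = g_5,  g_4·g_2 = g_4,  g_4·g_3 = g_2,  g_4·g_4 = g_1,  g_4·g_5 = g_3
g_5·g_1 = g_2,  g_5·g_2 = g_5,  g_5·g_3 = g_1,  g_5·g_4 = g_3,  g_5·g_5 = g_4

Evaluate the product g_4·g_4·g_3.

g_4

g_4·g_4 = g_1
g_1·g_3 = g_4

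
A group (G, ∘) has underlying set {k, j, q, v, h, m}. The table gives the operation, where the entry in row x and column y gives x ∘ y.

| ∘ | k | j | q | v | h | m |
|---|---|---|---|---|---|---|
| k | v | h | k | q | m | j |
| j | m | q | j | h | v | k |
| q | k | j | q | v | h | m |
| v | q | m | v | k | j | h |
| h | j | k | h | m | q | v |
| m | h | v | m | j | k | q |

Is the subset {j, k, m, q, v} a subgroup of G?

No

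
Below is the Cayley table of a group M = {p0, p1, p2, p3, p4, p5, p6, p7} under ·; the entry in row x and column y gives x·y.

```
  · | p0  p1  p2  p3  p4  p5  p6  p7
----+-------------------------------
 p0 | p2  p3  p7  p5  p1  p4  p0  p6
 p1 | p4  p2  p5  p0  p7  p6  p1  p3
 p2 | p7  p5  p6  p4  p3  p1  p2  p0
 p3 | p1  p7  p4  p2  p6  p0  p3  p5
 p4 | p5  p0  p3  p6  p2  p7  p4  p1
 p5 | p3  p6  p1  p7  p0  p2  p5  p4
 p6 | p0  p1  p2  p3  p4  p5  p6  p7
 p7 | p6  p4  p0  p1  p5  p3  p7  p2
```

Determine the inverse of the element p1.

p5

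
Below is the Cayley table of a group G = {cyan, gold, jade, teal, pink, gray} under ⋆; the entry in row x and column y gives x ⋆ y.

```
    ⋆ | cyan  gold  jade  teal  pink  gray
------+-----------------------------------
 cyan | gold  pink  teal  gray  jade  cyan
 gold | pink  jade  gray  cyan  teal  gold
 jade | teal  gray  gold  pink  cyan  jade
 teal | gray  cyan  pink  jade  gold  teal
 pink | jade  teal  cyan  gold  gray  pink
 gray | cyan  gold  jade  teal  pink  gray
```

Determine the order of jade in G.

3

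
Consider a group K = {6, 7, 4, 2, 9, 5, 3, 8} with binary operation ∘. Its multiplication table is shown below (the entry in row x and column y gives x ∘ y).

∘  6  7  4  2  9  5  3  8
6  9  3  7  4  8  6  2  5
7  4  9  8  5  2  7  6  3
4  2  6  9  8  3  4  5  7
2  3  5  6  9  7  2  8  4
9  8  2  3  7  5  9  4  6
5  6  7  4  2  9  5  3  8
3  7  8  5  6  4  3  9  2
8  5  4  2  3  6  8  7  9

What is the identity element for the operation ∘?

The identity e satisfies e ∘ x = x for all x, so its row in the table reproduces the column headers.
Row 5 reads: 6, 7, 4, 2, 9, 5, 3, 8 — exactly the header order. So 5 is the identity.

5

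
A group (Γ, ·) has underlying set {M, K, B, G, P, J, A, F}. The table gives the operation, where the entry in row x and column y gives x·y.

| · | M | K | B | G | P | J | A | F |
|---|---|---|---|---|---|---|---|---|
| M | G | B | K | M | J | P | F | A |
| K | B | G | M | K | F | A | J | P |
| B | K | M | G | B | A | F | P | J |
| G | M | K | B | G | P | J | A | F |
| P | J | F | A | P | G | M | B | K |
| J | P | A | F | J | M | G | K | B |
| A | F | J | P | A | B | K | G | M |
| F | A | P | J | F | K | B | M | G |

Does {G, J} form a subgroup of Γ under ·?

{G, J} contains the identity G.
Checking products: every product of two elements of {G, J} (read from the table) lies in {G, J}, so the set is closed.
In a finite group, a nonempty closed subset is a subgroup. So {G, J} ≤ Γ.
(Structurally, Γ here is isomorphic to the elementary abelian group (Z_2)^3.)

Yes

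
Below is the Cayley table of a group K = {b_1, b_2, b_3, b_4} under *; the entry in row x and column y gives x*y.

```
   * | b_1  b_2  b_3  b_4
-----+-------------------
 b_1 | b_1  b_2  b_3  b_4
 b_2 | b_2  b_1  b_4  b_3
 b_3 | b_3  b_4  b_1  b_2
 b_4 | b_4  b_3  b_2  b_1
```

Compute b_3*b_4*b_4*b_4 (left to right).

b_3*b_4 = b_2
b_2*b_4 = b_3
b_3*b_4 = b_2

b_2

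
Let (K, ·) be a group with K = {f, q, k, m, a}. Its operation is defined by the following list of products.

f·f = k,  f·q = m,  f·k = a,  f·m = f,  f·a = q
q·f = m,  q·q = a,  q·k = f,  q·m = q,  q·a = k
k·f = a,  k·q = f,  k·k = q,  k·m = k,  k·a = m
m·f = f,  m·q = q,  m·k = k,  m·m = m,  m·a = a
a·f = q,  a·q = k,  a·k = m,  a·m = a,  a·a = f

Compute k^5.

k^1 = k
k^2 = k·k = q
k^3 = q·k = f
k^4 = f·k = a
k^5 = a·k = m

m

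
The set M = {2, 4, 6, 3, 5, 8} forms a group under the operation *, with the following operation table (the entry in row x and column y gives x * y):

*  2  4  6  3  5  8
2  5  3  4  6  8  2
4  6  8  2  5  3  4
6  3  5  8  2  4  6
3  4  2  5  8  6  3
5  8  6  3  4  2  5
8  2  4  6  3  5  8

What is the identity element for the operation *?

8

The identity e satisfies e * x = x for all x, so its row in the table reproduces the column headers.
Row 8 reads: 2, 4, 6, 3, 5, 8 — exactly the header order. So 8 is the identity.
(Structurally, M here is isomorphic to the symmetric group S_3.)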